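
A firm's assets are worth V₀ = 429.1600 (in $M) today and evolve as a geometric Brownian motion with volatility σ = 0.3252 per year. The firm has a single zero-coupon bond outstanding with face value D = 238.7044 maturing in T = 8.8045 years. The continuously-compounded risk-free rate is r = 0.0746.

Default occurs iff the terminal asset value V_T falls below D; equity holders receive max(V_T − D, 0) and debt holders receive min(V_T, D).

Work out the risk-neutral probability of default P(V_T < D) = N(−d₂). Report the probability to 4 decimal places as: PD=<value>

Work the structural quantities from V₀ = 429.1600 against face 238.7044:
d₁ = [ln(V₀/D) + (r + σ²/2)T] / (σ√T)
   = [ln(429.1600/238.7044) + (0.0746 + 0.5·0.3252²)·8.8045] / (0.3252·√8.8045)
   = [0.586604 + 1.122376] / 0.964946 = 1.771063
d₂ = d₁ − σ√T = 1.771063 − 0.964946 = 0.806117
risk-neutral PD = N(−d₂) = N(-0.806117) = 0.210088

PD=0.2101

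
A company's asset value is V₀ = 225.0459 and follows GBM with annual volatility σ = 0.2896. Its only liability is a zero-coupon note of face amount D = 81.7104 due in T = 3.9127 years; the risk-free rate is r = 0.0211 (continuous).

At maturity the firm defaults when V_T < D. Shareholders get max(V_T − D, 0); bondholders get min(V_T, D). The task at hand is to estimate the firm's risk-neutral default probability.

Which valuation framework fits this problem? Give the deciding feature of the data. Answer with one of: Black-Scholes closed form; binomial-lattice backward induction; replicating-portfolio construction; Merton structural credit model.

Key observation: the data describe a firm's assets (V₀ = 225.0459, GBM) and a single zero-coupon debt of face 81.7104, so credit quantities follow from equity-as-call in the structural model.

framework: Merton structural credit model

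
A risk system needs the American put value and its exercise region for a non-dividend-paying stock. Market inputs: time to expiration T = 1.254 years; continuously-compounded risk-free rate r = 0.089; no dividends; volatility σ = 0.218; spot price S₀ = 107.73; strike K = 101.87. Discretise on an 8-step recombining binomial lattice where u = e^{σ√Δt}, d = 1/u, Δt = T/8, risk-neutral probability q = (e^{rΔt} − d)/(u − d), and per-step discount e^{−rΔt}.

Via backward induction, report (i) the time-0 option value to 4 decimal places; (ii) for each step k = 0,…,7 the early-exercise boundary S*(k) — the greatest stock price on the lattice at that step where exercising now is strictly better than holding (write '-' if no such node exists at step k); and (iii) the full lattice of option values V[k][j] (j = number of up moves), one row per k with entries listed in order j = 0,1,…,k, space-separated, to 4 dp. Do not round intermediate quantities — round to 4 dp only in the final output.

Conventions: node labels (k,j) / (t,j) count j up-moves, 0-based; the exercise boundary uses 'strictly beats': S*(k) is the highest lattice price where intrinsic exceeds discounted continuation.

params: Δt=0.15675 u=1.09014 d=0.91731 q=0.55972 e^(-rΔt)=0.98615
t_8 payoffs: 47.8611 37.6850 25.5917 11.2198 0.0000 0.0000 0.0000 0.0000 0.0000
t_7: node(7,0) S=58.8775 payoff=42.9925 vs cont=41.5812 → 42.9925 [stop]  node(7,1) S=69.9709 payoff=31.8991 vs cont=30.4878 → 31.8991 [stop]  node(7,2) S=83.1544 payoff=18.7156 vs cont=17.3043 → 18.7156 [stop]  node(7,3) S=98.8218 payoff=3.0482 vs cont=4.8714 → 4.8714 [wait]  node(7,4) S=117.4412 payoff=0.0000 vs cont=0.0000 → 0.0000 [wait]  node(7,5) S=139.5688 payoff=0.0000 vs cont=0.0000 → 0.0000 [wait]  node(7,6) S=165.8655 payoff=0.0000 vs cont=0.0000 → 0.0000 [wait]  node(7,7) S=197.1169 payoff=0.0000 vs cont=0.0000 → 0.0000 [wait]  ⇒ S*(7)=83.1544
t_6: node(6,0) S=64.1850 payoff=37.6850 vs cont=36.2737 → 37.6850 [stop]  node(6,1) S=76.2783 payoff=25.5917 vs cont=24.1804 → 25.5917 [stop]  node(6,2) S=90.6502 payoff=11.2198 vs cont=10.8148 → 11.2198 [stop]  node(6,3) S=107.7300 payoff=0.0000 vs cont=2.1151 → 2.1151 [wait]  node(6,4) S=128.0278 payoff=0.0000 vs cont=0.0000 → 0.0000 [wait]  node(6,5) S=152.1501 payoff=0.0000 vs cont=0.0000 → 0.0000 [wait]  node(6,6) S=180.8173 payoff=0.0000 vs cont=0.0000 → 0.0000 [wait]  ⇒ S*(6)=90.6502
t_5: node(5,0) S=69.9709 payoff=31.8991 vs cont=30.4878 → 31.8991 [stop]  node(5,1) S=83.1544 payoff=18.7156 vs cont=17.3043 → 18.7156 [stop]  node(5,2) S=98.8218 payoff=3.0482 vs cont=6.0389 → 6.0389 [wait]  node(5,3) S=117.4412 payoff=0.0000 vs cont=0.9183 → 0.9183 [wait]  node(5,4) S=139.5688 payoff=0.0000 vs cont=0.0000 → 0.0000 [wait]  node(5,5) S=165.8655 payoff=0.0000 vs cont=0.0000 → 0.0000 [wait]  ⇒ S*(5)=83.1544
t_4: node(4,0) S=76.2783 payoff=25.5917 vs cont=24.1804 → 25.5917 [stop]  node(4,1) S=90.6502 payoff=11.2198 vs cont=11.4592 → 11.4592 [wait]  node(4,2) S=107.7300 payoff=0.0000 vs cont=3.1288 → 3.1288 [wait]  node(4,3) S=128.0278 payoff=0.0000 vs cont=0.3987 → 0.3987 [wait]  node(4,4) S=152.1501 payoff=0.0000 vs cont=0.0000 → 0.0000 [wait]  ⇒ S*(4)=76.2783
t_3: node(3,0) S=83.1544 payoff=18.7156 vs cont=17.4365 → 18.7156 [stop]  node(3,1) S=98.8218 payoff=3.0482 vs cont=6.7024 → 6.7024 [wait]  node(3,2) S=117.4412 payoff=0.0000 vs cont=1.5786 → 1.5786 [wait]  node(3,3) S=139.5688 payoff=0.0000 vs cont=0.1731 → 0.1731 [wait]  ⇒ S*(3)=83.1544
t_2: node(2,0) S=90.6502 payoff=11.2198 vs cont=11.8255 → 11.8255 [wait]  node(2,1) S=107.7300 payoff=0.0000 vs cont=3.7814 → 3.7814 [wait]  node(2,2) S=128.0278 payoff=0.0000 vs cont=0.7809 → 0.7809 [wait]  ⇒ S*(2)=-
t_1: node(1,0) S=98.8218 payoff=3.0482 vs cont=7.2216 → 7.2216 [wait]  node(1,1) S=117.4412 payoff=0.0000 vs cont=2.0728 → 2.0728 [wait]  ⇒ S*(1)=-
t_0: node(0,0) S=107.7300 payoff=0.0000 vs cont=4.2796 → 4.2796 [wait]  ⇒ S*(0)=-

price = 4.2796
boundary = - - - 83.1544 76.2783 83.1544 90.6502 83.1544
tree:
4.2796
7.2216 2.0728
11.8255 3.7814 0.7809
18.7156 6.7024 1.5786 0.1731
25.5917 11.4592 3.1288 0.3987 0.0000
31.8991 18.7156 6.0389 0.9183 0.0000 0.0000
37.6850 25.5917 11.2198 2.1151 0.0000 0.0000 0.0000
42.9925 31.8991 18.7156 4.8714 0.0000 0.0000 0.0000 0.0000
47.8611 37.6850 25.5917 11.2198 0.0000 0.0000 0.0000 0.0000 0.0000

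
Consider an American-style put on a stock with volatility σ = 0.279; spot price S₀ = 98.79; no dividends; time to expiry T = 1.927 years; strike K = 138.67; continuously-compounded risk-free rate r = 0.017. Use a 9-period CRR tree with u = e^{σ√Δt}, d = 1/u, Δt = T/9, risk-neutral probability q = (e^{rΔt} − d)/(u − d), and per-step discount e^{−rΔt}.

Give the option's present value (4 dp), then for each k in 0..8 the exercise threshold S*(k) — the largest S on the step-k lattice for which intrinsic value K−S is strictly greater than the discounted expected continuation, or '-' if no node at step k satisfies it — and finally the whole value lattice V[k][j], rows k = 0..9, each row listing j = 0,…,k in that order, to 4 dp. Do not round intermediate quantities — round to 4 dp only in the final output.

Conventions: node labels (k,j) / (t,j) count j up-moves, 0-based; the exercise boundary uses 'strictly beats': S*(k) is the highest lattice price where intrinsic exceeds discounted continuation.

params: Δt=0.21411 u=1.13780 d=0.87889 q=0.48185 e^(-rΔt)=0.99637
t_9 payoffs: 107.7593 98.6531 86.8643 71.6026 51.8448 26.2664 0.0000 0.0000 0.0000 0.0000
t_8: node(8,0) S=35.1703 payoff=103.4997 vs cont=102.9959 → 103.4997 [stop]  node(8,1) S=45.5313 payoff=93.1387 vs cont=92.6348 → 93.1387 [stop]  node(8,2) S=58.9447 payoff=79.7253 vs cont=79.2215 → 79.7253 [stop]  node(8,3) S=76.3095 payoff=62.3605 vs cont=61.8566 → 62.3605 [stop]  node(8,4) S=98.7900 payoff=39.8800 vs cont=39.3762 → 39.8800 [stop]  node(8,5) S=127.8931 payoff=10.7769 vs cont=13.5604 → 13.5604 [wait]  node(8,6) S=165.5699 payoff=0.0000 vs cont=0.0000 → 0.0000 [wait]  node(8,7) S=214.3461 payoff=0.0000 vs cont=0.0000 → 0.0000 [wait]  node(8,8) S=277.4916 payoff=0.0000 vs cont=0.0000 → 0.0000 [wait]  ⇒ S*(8)=98.7900
t_7: node(7,0) S=40.0169 payoff=98.6531 vs cont=98.1493 → 98.6531 [stop]  node(7,1) S=51.8057 payoff=86.8643 vs cont=86.3605 → 86.8643 [stop]  node(7,2) S=67.0674 payoff=71.6026 vs cont=71.0987 → 71.6026 [stop]  node(7,3) S=86.8252 payoff=51.8448 vs cont=51.3410 → 51.8448 [stop]  node(7,4) S=112.4036 payoff=26.2664 vs cont=27.0990 → 27.0990 [wait]  node(7,5) S=145.5172 payoff=0.0000 vs cont=7.0007 → 7.0007 [wait]  node(7,6) S=188.3859 payoff=0.0000 vs cont=0.0000 → 0.0000 [wait]  node(7,7) S=243.8837 payoff=0.0000 vs cont=0.0000 → 0.0000 [wait]  ⇒ S*(7)=86.8252
t_6: node(6,0) S=45.5313 payoff=93.1387 vs cont=92.6348 → 93.1387 [stop]  node(6,1) S=58.9447 payoff=79.7253 vs cont=79.2215 → 79.7253 [stop]  node(6,2) S=76.3095 payoff=62.3605 vs cont=61.8566 → 62.3605 [stop]  node(6,3) S=98.7900 payoff=39.8800 vs cont=39.7759 → 39.8800 [stop]  node(6,4) S=127.8931 payoff=10.7769 vs cont=17.3513 → 17.3513 [wait]  node(6,5) S=165.5699 payoff=0.0000 vs cont=3.6142 → 3.6142 [wait]  node(6,6) S=214.3461 payoff=0.0000 vs cont=0.0000 → 0.0000 [wait]  ⇒ S*(6)=98.7900
t_5: node(5,0) S=51.8057 payoff=86.8643 vs cont=86.3605 → 86.8643 [stop]  node(5,1) S=67.0674 payoff=71.6026 vs cont=71.0987 → 71.6026 [stop]  node(5,2) S=86.8252 payoff=51.8448 vs cont=51.3410 → 51.8448 [stop]  node(5,3) S=112.4036 payoff=26.2664 vs cont=28.9190 → 28.9190 [wait]  node(5,4) S=145.5172 payoff=0.0000 vs cont=10.6931 → 10.6931 [wait]  node(5,5) S=188.3859 payoff=0.0000 vs cont=1.8659 → 1.8659 [wait]  ⇒ S*(5)=86.8252
t_4: node(4,0) S=58.9447 payoff=79.7253 vs cont=79.2215 → 79.7253 [stop]  node(4,1) S=76.3095 payoff=62.3605 vs cont=61.8566 → 62.3605 [stop]  node(4,2) S=98.7900 payoff=39.8800 vs cont=40.6497 → 40.6497 [wait]  node(4,3) S=127.8931 payoff=10.7769 vs cont=20.0636 → 20.0636 [wait]  node(4,4) S=165.5699 payoff=0.0000 vs cont=6.4163 → 6.4163 [wait]  ⇒ S*(4)=76.3095
t_3: node(3,0) S=67.0674 payoff=71.6026 vs cont=71.0987 → 71.6026 [stop]  node(3,1) S=86.8252 payoff=51.8448 vs cont=51.7105 → 51.8448 [stop]  node(3,2) S=112.4036 payoff=26.2664 vs cont=30.6186 → 30.6186 [wait]  node(3,3) S=145.5172 payoff=0.0000 vs cont=13.4386 → 13.4386 [wait]  ⇒ S*(3)=86.8252
t_2: node(2,0) S=76.3095 payoff=62.3605 vs cont=61.8566 → 62.3605 [stop]  node(2,1) S=98.7900 payoff=39.8800 vs cont=41.4656 → 41.4656 [wait]  node(2,2) S=127.8931 payoff=10.7769 vs cont=22.2591 → 22.2591 [wait]  ⇒ S*(2)=76.3095
t_1: node(1,0) S=86.8252 payoff=51.8448 vs cont=52.1022 → 52.1022 [wait]  node(1,1) S=112.4036 payoff=26.2664 vs cont=32.0939 → 32.0939 [wait]  ⇒ S*(1)=-
t_0: node(0,0) S=98.7900 payoff=39.8800 vs cont=42.3069 → 42.3069 [wait]  ⇒ S*(0)=-

price = 42.3069
boundary = - - 76.3095 86.8252 76.3095 86.8252 98.7900 86.8252 98.7900
tree:
42.3069
52.1022 32.0939
62.3605 41.4656 22.2591
71.6026 51.8448 30.6186 13.4386
79.7253 62.3605 40.6497 20.0636 6.4163
86.8643 71.6026 51.8448 28.9190 10.6931 1.8659
93.1387 79.7253 62.3605 39.8800 17.3513 3.6142 0.0000
98.6531 86.8643 71.6026 51.8448 27.0990 7.0007 0.0000 0.0000
103.4997 93.1387 79.7253 62.3605 39.8800 13.5604 0.0000 0.0000 0.0000
107.7593 98.6531 86.8643 71.6026 51.8448 26.2664 0.0000 0.0000 0.0000 0.0000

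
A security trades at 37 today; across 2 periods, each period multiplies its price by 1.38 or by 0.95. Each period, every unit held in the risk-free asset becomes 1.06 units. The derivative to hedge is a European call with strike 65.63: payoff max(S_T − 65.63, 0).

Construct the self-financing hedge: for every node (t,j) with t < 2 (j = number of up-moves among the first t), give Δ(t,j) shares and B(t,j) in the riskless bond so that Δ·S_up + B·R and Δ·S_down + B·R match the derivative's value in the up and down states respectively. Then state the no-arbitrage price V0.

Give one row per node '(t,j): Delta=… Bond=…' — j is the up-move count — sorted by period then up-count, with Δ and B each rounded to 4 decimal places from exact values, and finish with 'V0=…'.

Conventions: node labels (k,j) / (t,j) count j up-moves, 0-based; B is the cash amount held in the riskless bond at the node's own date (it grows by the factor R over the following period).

Arbitrage-free pricing uses the up-move probability p* = (R−d)/(u−d) = 0.2558, discounting each step at R = 1.06.
Payoffs at expiry: V(2,0)=0.0000, V(2,1)=0.0000, V(2,2)=4.8328
  t=1,j=0: stock 35.1500 → up 48.5070 (V=0.0000), down 33.3925 (V=0.0000). Price 0.0000; hedge Δ=0.0000, bond B=0.0000.
  t=1,j=1: stock 51.0600 → up 70.4628 (V=4.8328), down 48.5070 (V=0.0000). Price 1.1663; hedge Δ=0.2201, bond B=-10.0728.
  t=0,j=0: stock 37.0000 → up 51.0600 (V=1.1663), down 35.1500 (V=0.0000). Price 0.2815; hedge Δ=0.0733, bond B=-2.4309.
Sanity check at the root: Δ(0,0)·S0 + B(0,0) reproduces V0 = 0.2815.

(0,0): Delta=0.0733 Bond=-2.4309
(1,0): Delta=0.0000 Bond=0.0000
(1,1): Delta=0.2201 Bond=-10.0728
V0=0.2815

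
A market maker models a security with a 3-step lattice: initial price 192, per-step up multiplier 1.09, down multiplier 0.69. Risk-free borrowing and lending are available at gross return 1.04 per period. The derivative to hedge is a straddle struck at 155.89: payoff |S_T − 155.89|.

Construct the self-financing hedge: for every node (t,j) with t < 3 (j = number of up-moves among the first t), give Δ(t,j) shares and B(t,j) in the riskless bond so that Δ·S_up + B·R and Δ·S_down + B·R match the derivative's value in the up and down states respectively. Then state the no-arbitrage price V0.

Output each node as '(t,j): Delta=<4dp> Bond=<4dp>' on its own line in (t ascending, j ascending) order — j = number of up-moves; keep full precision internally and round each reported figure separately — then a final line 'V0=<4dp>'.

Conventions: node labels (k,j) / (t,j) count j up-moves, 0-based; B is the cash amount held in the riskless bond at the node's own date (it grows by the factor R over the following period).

No-arbitrage ⇒ martingale measure with p* = (R−d)/(u−d) = 0.8750.
Expiry values: V(3,0)=92.8163, V(3,1)=56.2518, V(3,2)=1.5095, V(3,3)=92.7556
(2,0): S=91.4112. Δ = (V_up−V_dn)/(S_up−S_dn) = (56.2518−92.8163)/(99.6382−63.0737) = -1.0000. V = [p*·56.2518 + (1−p*)·92.8163]/1.04 = 58.4830. B = V − Δ·S = 149.8942.
(2,1): S=144.4032. Δ = (V_up−V_dn)/(S_up−S_dn) = (1.5095−56.2518)/(157.3995−99.6382) = -0.9477. V = [p*·1.5095 + (1−p*)·56.2518]/1.04 = 8.0310. B = V − Δ·S = 144.8868.
(2,2): S=228.1152. Δ = (V_up−V_dn)/(S_up−S_dn) = (92.7556−1.5095)/(248.6456−157.3995) = 1.0000. V = [p*·92.7556 + (1−p*)·1.5095]/1.04 = 78.2210. B = V − Δ·S = -149.8942.
(1,0): S=132.4800. Δ = (V_up−V_dn)/(S_up−S_dn) = (8.0310−58.4830)/(144.4032−91.4112) = -0.9521. V = [p*·8.0310 + (1−p*)·58.4830]/1.04 = 13.7861. B = V − Δ·S = 139.9161.
(1,1): S=209.2800. Δ = (V_up−V_dn)/(S_up−S_dn) = (78.2210−8.0310)/(228.1152−144.4032) = 0.8385. V = [p*·78.2210 + (1−p*)·8.0310]/1.04 = 66.7762. B = V − Δ·S = -108.6987.
(0,0): S=192.0000. Δ = (V_up−V_dn)/(S_up−S_dn) = (66.7762−13.7861)/(209.2800−132.4800) = 0.6900. V = [p*·66.7762 + (1−p*)·13.7861]/1.04 = 57.8389. B = V − Δ·S = -74.6364.
Check: Δ(0,0)·S0 + B(0,0) = 57.8389 = V0.

(0,0): Delta=0.6900 Bond=-74.6364
(1,0): Delta=-0.9521 Bond=139.9161
(1,1): Delta=0.8385 Bond=-108.6987
(2,0): Delta=-1.0000 Bond=149.8942
(2,1): Delta=-0.9477 Bond=144.8868
(2,2): Delta=1.0000 Bond=-149.8942
V0=57.8389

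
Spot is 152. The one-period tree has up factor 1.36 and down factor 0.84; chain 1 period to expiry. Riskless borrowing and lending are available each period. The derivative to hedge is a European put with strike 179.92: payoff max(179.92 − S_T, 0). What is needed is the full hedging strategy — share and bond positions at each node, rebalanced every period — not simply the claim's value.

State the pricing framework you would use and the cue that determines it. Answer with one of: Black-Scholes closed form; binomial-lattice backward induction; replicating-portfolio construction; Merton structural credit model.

framework: replicating-portfolio construction

Key observation: what is demanded is not a single number but the (Δ, B) position at each node of the 1.36/0.84 tree starting at 152; constructing those positions is the replicating-portfolio method.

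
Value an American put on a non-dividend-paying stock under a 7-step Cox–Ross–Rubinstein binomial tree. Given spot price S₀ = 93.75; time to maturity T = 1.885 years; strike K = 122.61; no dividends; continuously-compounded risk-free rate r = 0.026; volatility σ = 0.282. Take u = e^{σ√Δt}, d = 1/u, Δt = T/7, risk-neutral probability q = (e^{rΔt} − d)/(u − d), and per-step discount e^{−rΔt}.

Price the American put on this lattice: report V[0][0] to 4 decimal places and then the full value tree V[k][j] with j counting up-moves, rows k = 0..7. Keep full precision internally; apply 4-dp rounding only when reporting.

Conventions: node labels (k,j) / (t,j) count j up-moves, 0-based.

price = 32.1829
tree:
32.1829
41.8762 22.4525
52.6477 31.1514 13.6276
62.1719 41.6226 20.5880 6.5039
70.3996 52.6477 29.9766 11.0107 1.8578
77.5072 62.1719 41.6226 18.1608 3.6498 0.0000
83.6472 70.3996 52.6477 28.8600 7.1702 0.0000 0.0000
88.9514 77.5072 62.1719 41.6226 14.0862 0.0000 0.0000 0.0000

Δt=0.26929, u=1.15759, d=0.86387, q=0.48740, disc=e^(-rΔt)=0.99302
k=7 terminal: V=max(K-S,0) → 88.9514 77.5072 62.1719 41.6226 14.0862 0.0000 0.0000 0.0000
k=6: j=0 S=38.9628 intr=83.6472 cont=82.7918 V=83.6472[EX]; j=1 S=52.2104 intr=70.3996 cont=69.5442 V=70.3996[EX]; j=2 S=69.9623 intr=52.6477 cont=51.7922 V=52.6477[EX]; j=3 S=93.7500 intr=28.8600 cont=28.0046 V=28.8600[EX]; j=4 S=125.6257 intr=0.0000 cont=7.1702 V=7.1702[hold]; j=5 S=168.3393 intr=0.0000 cont=0.0000 V=0.0000[hold]; j=6 S=225.5760 intr=0.0000 cont=0.0000 V=0.0000[hold]
k=5: j=0 S=45.1028 intr=77.5072 cont=76.6518 V=77.5072[EX]; j=1 S=60.4381 intr=62.1719 cont=61.3165 V=62.1719[EX]; j=2 S=80.9874 intr=41.6226 cont=40.7671 V=41.6226[EX]; j=3 S=108.5238 intr=14.0862 cont=18.1608 V=18.1608[hold]; j=4 S=145.4226 intr=0.0000 cont=3.6498 V=3.6498[hold]; j=5 S=194.8674 intr=0.0000 cont=0.0000 V=0.0000[hold]
k=4: j=0 S=52.2104 intr=70.3996 cont=69.5442 V=70.3996[EX]; j=1 S=69.9623 intr=52.6477 cont=51.7922 V=52.6477[EX]; j=2 S=93.7500 intr=28.8600 cont=29.9766 V=29.9766[hold]; j=3 S=125.6257 intr=0.0000 cont=11.0107 V=11.0107[hold]; j=4 S=168.3393 intr=0.0000 cont=1.8578 V=1.8578[hold]
k=3: j=0 S=60.4381 intr=62.1719 cont=61.3165 V=62.1719[EX]; j=1 S=80.9874 intr=41.6226 cont=41.3076 V=41.6226[EX]; j=2 S=108.5238 intr=14.0862 cont=20.5880 V=20.5880[hold]; j=3 S=145.4226 intr=0.0000 cont=6.5039 V=6.5039[hold]
k=2: j=0 S=69.9623 intr=52.6477 cont=51.7922 V=52.6477[EX]; j=1 S=93.7500 intr=28.8600 cont=31.1514 V=31.1514[hold]; j=2 S=125.6257 intr=0.0000 cont=13.6276 V=13.6276[hold]
k=1: j=0 S=80.9874 intr=41.6226 cont=41.8762 V=41.8762[hold]; j=1 S=108.5238 intr=14.0862 cont=22.4525 V=22.4525[hold]
k=0: j=0 S=93.7500 intr=28.8600 cont=32.1829 V=32.1829[hold]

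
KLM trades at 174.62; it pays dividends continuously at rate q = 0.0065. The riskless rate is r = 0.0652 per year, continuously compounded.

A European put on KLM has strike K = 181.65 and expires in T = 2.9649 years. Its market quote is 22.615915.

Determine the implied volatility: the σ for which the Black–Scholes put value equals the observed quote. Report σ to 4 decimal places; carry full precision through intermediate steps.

At σ = 0.2962 the Black–Scholes value reproduces the quote:
σ√T = 0.2962·√2.9649 = 0.510023
d₁ = (ln(S/K) + (r−q+σ²/2)T) / (σ√T) = (ln(174.62/181.65) + (0.0652−0.0065+0.2962²/2)·2.9649) / 0.510023 = (-0.039470 + 0.304102) / 0.510023 = 0.518862
d₂ = d₁ − σ√T = 0.518862 − 0.510023 = 0.008839
e^{−rT} = 0.824225
e^{−qT} = 0.980913
N(−d₁) = 0.301928,  N(−d₂) = 0.496474
V = K·e^{−rT}·N(−d₂) − S·e^{−qT}·N(−d₁) = 74.332304 − 51.716389 = 22.615915 (the observed quote) — the price is monotone increasing in volatility, hence this σ is the only solution

sigma = 0.2962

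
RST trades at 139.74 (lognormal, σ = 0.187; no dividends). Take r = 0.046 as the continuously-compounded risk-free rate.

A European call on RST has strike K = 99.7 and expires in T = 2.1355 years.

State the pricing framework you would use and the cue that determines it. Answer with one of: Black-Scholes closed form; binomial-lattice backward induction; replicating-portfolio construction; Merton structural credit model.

Key observation: the strike-99.7 call on RST is European-exercise on a continuously-modelled lognormal underlying, so its value is a single closed-form evaluation.

framework: Black-Scholes closed form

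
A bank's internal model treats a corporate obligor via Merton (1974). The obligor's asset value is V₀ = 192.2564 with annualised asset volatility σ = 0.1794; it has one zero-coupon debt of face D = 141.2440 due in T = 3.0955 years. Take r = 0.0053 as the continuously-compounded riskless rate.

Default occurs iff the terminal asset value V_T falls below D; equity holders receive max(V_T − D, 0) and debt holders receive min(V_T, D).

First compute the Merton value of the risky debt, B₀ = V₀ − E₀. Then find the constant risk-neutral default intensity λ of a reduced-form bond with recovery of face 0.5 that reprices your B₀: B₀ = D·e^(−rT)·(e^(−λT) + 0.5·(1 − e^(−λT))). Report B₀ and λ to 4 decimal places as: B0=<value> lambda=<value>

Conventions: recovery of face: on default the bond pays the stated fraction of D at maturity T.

B0=134.9109 lambda=0.0193

Equity is a call on the firm's assets struck at D = 141.2440:
d₁ = [ln(V₀/D) + (r + σ²/2)T] / (σ√T)
   = [ln(192.2564/141.2440) + (0.0053 + 0.5·0.1794²)·3.0955] / (0.1794·√3.0955)
   = [0.308341 + 0.066219] / 0.315637 = 1.186681
d₂ = d₁ − σ√T = 1.186681 − 0.315637 = 0.871044
N(d₁) = 0.882323,  N(d₂) = 0.808135,  e^(−rT) = 0.983728
E₀ = V₀·N(d₁) − D·e^(−rT)·N(d₂)
   = 192.2564·0.882323 − 141.2440·0.983728·0.808135 = 57.345471
B₀ = V₀ − E₀ = 192.2564 − 57.345471 = 134.910929
e^(−λT) = (B₀·e^(rT)/D − 0.5)/(1 − 0.5) = (134.9109·1.016541/141.2440 − 0.5)/0.5 = 0.94192354
λ = −ln(0.94192354)/3.0955 = 0.019328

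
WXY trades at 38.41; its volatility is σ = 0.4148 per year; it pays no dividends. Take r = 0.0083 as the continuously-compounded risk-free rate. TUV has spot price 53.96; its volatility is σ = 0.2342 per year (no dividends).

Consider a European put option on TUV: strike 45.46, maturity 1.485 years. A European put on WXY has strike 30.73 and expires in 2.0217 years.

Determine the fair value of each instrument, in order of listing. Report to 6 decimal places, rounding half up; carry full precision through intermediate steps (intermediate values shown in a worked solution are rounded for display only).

price(TUV put K=45.46) = 2.192991
price(WXY put K=30.73) = 4.489553

[TUV put K=45.46]
σ√T = 0.2342·√1.485 = 0.285397
d₁ = (ln(S/K) + (r+σ²/2)T) / (σ√T) = (ln(53.96/45.46) + (0.0083+0.2342²/2)·1.485) / 0.285397 = (0.171410 + 0.053051) / 0.285397 = 0.786488
d₂ = d₁ − σ√T = 0.786488 − 0.285397 = 0.501090
e^{−rT} = 0.987750
N(−d₁) = 0.215791,  N(−d₂) = 0.308154
price = K·e^{−rT}·N(−d₂) − S·N(−d₁) = 13.837070 − 11.644079 = 2.192991
[WXY put K=30.73]
σ√T = 0.4148·√2.0217 = 0.589790
d₁ = (ln(S/K) + (r+σ²/2)T) / (σ√T) = (ln(38.41/30.73) + (0.0083+0.4148²/2)·2.0217) / 0.589790 = (0.223078 + 0.190706) / 0.589790 = 0.701580
d₂ = d₁ − σ√T = 0.701580 − 0.589790 = 0.111790
e^{−rT} = 0.983360
N(−d₁) = 0.241471,  N(−d₂) = 0.455495
price = K·e^{−rT}·N(−d₂) − S·N(−d₁) = 13.764440 − 9.274887 = 4.489553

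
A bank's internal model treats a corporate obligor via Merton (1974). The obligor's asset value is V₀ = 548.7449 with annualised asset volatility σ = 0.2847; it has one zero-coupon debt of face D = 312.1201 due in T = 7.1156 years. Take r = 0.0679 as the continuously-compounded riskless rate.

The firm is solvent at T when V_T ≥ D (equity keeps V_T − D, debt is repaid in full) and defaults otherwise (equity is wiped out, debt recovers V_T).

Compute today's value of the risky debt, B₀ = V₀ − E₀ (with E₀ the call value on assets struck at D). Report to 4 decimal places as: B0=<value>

With assets at 548.7449 and a single debt payment of 312.1201 at 7.1156 years:
d₁ = [ln(V₀/D) + (r + σ²/2)T] / (σ√T)
   = [ln(548.7449/312.1201) + (0.0679 + 0.5·0.2847²)·7.1156] / (0.2847·√7.1156)
   = [0.564246 + 0.771523] / 0.759440 = 1.758888
d₂ = d₁ − σ√T = 1.758888 − 0.759440 = 0.999448
N(d₁) = 0.960702,  N(d₂) = 0.841211,  e^(−rT) = 0.616838
E₀ = V₀·N(d₁) − D·e^(−rT)·N(d₂)
   = 548.7449·0.960702 − 312.1201·0.616838·0.841211 = 365.223910
B₀ = V₀ − E₀ = 548.7449 − 365.223910 = 183.520990

B0=183.5210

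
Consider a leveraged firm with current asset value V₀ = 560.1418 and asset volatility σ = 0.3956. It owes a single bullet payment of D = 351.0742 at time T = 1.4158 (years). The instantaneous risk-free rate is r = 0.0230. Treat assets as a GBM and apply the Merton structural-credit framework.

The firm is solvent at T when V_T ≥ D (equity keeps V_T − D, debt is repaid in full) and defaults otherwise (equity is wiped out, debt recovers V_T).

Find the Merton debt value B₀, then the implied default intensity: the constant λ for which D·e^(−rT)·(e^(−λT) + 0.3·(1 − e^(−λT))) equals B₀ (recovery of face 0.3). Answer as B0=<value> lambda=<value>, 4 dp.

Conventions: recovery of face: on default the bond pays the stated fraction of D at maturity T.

With assets at 560.1418 and a single debt payment of 351.0742 at 1.4158 years:
d₁ = [ln(V₀/D) + (r + σ²/2)T] / (σ√T)
   = [ln(560.1418/351.0742) + (0.0230 + 0.5·0.3956²)·1.4158] / (0.3956·√1.4158)
   = [0.467192 + 0.143349] / 0.470714 = 1.297054
d₂ = d₁ − σ√T = 1.297054 − 0.470714 = 0.826340
N(d₁) = 0.902694,  N(d₂) = 0.795694,  e^(−rT) = 0.967961
E₀ = V₀·N(d₁) − D·e^(−rT)·N(d₂)
   = 560.1418·0.902694 − 351.0742·0.967961·0.795694 = 235.238719
B₀ = V₀ − E₀ = 560.1418 − 235.238719 = 324.903081
e^(−λT) = (B₀·e^(rT)/D − 0.3)/(1 − 0.3) = (324.9031·1.033099/351.0742 − 0.3)/0.7 = 0.93726599
λ = −ln(0.93726599)/1.4158 = 0.045761

B0=324.9031 lambda=0.0458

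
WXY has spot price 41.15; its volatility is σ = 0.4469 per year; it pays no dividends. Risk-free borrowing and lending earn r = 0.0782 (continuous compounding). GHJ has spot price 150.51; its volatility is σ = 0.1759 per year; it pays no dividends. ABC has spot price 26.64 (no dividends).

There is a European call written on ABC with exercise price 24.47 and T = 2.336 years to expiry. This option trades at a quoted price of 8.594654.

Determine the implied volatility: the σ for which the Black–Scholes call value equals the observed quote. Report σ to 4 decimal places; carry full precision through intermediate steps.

sigma = 0.3433

At σ = 0.3433 the Black–Scholes value reproduces the quote:
σ√T = 0.3433·√2.336 = 0.524699
d₁ = (ln(S/K) + (r+σ²/2)T) / (σ√T) = (ln(26.64/24.47) + (0.0782+0.3433²/2)·2.336) / 0.524699 = (0.084966 + 0.320330) / 0.524699 = 0.772435
d₂ = d₁ − σ√T = 0.772435 − 0.524699 = 0.247736
e^{−rT} = 0.833039
N(d₁) = 0.780071,  N(d₂) = 0.597831
V = S·N(d₁) − K·e^{−rT}·N(d₂) = 20.781104 − 12.186451 = 8.594654 (equal to the quote); since ∂V/∂σ > 0 for all σ, the implied volatility is unique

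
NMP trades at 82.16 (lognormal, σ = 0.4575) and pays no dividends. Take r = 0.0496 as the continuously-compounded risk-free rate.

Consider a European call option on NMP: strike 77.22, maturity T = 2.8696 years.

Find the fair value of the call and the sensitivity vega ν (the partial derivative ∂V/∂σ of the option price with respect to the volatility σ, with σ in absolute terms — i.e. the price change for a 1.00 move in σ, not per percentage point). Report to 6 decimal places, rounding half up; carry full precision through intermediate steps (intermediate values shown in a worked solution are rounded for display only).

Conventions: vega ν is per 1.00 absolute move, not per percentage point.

σ√T = 0.4575·√2.8696 = 0.775000
d₁ = (ln(S/K) + (r+σ²/2)T) / (σ√T) = (ln(82.16/77.22) + (0.0496+0.4575²/2)·2.8696) / 0.775000 = (0.062010 + 0.442645) / 0.775000 = 0.651167
d₂ = d₁ − σ√T = 0.651167 − 0.775000 = -0.123833
e^{−rT} = 0.867333
N(d₁) = 0.742531,  N(d₂) = 0.450724
Call price V = S·N(d₁) − K·e^{−rT}·N(d₂) = 61.006330 − 30.187440 = 30.818890
φ(d₁) = (1/√(2π))·e^{−d₁²/2} = 0.322727
ν = S·φ(d₁)·√T = 44.916574

price = 30.818890
ν = 44.916574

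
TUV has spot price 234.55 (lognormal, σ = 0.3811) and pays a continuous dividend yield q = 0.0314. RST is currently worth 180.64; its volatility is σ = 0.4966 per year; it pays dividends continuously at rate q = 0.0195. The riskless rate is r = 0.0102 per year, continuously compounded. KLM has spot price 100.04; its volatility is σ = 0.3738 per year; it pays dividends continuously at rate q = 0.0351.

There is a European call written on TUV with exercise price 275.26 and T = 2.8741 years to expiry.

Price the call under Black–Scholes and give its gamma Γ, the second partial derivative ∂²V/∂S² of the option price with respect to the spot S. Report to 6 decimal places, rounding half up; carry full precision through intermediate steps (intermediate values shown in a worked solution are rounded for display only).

price = 37.902196
Γ = 0.002405

σ√T = 0.3811·√2.8741 = 0.646085
d₁ = (ln(S/K) + (r−q+σ²/2)T) / (σ√T) = (ln(234.55/275.26) + (0.0102−0.0314+0.3811²/2)·2.8741) / 0.646085 = (-0.160047 + 0.147782) / 0.646085 = -0.018984
d₂ = d₁ − σ√T = -0.018984 − 0.646085 = -0.665069
e^{−rT} = 0.971110
e^{−qT} = 0.913706
N(d₁) = 0.492427,  N(d₂) = 0.253003
Call price V = S·e^{−qT}·N(d₁) − K·e^{−rT}·N(d₂) = 105.531879 − 67.629683 = 37.902196
φ(d₁) = (1/√(2π))·e^{−d₁²/2} = 0.398870
Γ = e^{−qT}·φ(d₁) / (S·σ·√T) = 0.002405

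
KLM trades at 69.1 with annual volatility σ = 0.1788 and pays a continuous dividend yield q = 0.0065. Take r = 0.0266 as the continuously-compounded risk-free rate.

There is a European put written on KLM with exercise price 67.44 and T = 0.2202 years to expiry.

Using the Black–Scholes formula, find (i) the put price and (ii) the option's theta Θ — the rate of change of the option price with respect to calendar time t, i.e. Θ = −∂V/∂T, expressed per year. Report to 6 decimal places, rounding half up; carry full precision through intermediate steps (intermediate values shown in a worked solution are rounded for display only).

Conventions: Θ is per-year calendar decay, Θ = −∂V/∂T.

σ√T = 0.1788·√0.2202 = 0.083903
d₁ = (ln(S/K) + (r−q+σ²/2)T) / (σ√T) = (ln(69.1/67.44) + (0.0266−0.0065+0.1788²/2)·0.2202) / 0.083903 = (0.024316 + 0.007946) / 0.083903 = 0.384520
d₂ = d₁ − σ√T = 0.384520 − 0.083903 = 0.300617
e^{−rT} = 0.994160
e^{−qT} = 0.998570
N(−d₁) = 0.350297,  N(−d₂) = 0.381853
Put price V = K·e^{−rT}·N(−d₂) − S·e^{−qT}·N(−d₁) = 25.601784 − 24.170874 = 1.430911
φ(d₁) = (1/√(2π))·e^{−d₁²/2} = 0.370513
Θ = −S·e^{−qT}·φ(d₁)·σ/(2√T) − q·S·e^{−qT}·N(−d₁) + r·K·e^{−rT}·N(−d₂) = −4.870673 − 0.157111 + 0.681007 = -4.346776

price = 1.430911
Θ = -4.346776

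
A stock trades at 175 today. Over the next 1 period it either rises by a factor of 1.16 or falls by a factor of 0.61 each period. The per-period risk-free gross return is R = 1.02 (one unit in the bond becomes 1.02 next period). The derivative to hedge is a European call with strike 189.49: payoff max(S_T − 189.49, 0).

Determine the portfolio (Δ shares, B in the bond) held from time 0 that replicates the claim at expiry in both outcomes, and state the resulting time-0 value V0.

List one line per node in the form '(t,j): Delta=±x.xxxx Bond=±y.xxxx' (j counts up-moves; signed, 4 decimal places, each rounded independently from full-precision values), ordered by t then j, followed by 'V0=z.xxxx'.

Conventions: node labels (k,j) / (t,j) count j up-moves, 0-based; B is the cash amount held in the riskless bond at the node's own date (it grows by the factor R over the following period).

The replicating-portfolio and risk-neutral prices coincide; use p* = (1.02−0.61)/(1.16−0.61) = 0.7455 for the latter.
Payoffs at expiry: V(1,0)=0.0000, V(1,1)=13.5100
Node (0,0) S=175.0000: V=(p*·13.5100+(1−p*)·0.0000)/1.02=9.8736; Δ=(13.5100−0.0000)/(203.0000−106.7500)=0.1404; B=V−Δ·S=-14.6900
As a check, the time-0 holding Δ(0,0)·S0 + B(0,0) comes to 9.8736 — exactly V0.

(0,0): Delta=0.1404 Bond=-14.6900
V0=9.8736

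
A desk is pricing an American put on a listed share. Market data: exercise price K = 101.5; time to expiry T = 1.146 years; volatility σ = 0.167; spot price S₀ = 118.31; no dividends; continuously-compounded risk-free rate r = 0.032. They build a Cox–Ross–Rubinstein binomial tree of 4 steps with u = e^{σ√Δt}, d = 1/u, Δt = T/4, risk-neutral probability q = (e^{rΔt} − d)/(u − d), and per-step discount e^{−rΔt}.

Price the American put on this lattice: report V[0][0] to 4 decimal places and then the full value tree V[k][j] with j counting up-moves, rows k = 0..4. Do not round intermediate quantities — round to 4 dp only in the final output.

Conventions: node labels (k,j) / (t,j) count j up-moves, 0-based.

params: Δt=0.28650 u=1.09350 d=0.91449 q=0.52912 e^(-rΔt)=0.99087
t_4 payoffs: 18.7556 2.5581 0.0000 0.0000 0.0000
k=3: node(3,0) S=90.4814 payoff=11.0186 vs cont=10.0923 → 11.0186 [stop]  node(3,1) S=108.1934 payoff=0.0000 vs cont=1.1936 → 1.1936 [wait]  node(3,2) S=129.3725 payoff=0.0000 vs cont=0.0000 → 0.0000 [wait]  node(3,3) S=154.6976 payoff=0.0000 vs cont=0.0000 → 0.0000 [wait]
k=2: node(2,0) S=98.9419 payoff=2.5581 vs cont=5.7669 → 5.7669 [wait]  node(2,1) S=118.3100 payoff=0.0000 vs cont=0.5569 → 0.5569 [wait]  node(2,2) S=141.4695 payoff=0.0000 vs cont=0.0000 → 0.0000 [wait]
k=1: node(1,0) S=108.1934 payoff=0.0000 vs cont=2.9827 → 2.9827 [wait]  node(1,1) S=129.3725 payoff=0.0000 vs cont=0.2598 → 0.2598 [wait]
k=0: node(0,0) S=118.3100 payoff=0.0000 vs cont=1.5279 → 1.5279 [wait]

price = 1.5279
tree:
1.5279
2.9827 0.2598
5.7669 0.5569 0.0000
11.0186 1.1936 0.0000 0.0000
18.7556 2.5581 0.0000 0.0000 0.0000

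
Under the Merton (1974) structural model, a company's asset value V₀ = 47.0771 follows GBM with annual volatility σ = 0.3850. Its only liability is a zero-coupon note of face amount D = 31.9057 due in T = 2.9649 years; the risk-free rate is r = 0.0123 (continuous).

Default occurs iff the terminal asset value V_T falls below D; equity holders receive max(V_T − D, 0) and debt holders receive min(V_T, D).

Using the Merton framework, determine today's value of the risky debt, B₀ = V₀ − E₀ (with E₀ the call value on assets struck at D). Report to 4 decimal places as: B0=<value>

Apply the equity-as-call identities (strike 31.9057, horizon 2.9649 years):
d₁ = [ln(V₀/D) + (r + σ²/2)T] / (σ√T)
   = [ln(47.0771/31.9057) + (0.0123 + 0.5·0.3850²)·2.9649] / (0.3850·√2.9649)
   = [0.389002 + 0.256204] / 0.662927 = 0.973269
d₂ = d₁ − σ√T = 0.973269 − 0.662927 = 0.310342
N(d₁) = 0.834790,  N(d₂) = 0.621850,  e^(−rT) = 0.964189
E₀ = V₀·N(d₁) − D·e^(−rT)·N(d₂)
   = 47.0771·0.834790 − 31.9057·0.964189·0.621850 = 20.169473
B₀ = V₀ − E₀ = 47.0771 − 20.169473 = 26.907627

B0=26.9076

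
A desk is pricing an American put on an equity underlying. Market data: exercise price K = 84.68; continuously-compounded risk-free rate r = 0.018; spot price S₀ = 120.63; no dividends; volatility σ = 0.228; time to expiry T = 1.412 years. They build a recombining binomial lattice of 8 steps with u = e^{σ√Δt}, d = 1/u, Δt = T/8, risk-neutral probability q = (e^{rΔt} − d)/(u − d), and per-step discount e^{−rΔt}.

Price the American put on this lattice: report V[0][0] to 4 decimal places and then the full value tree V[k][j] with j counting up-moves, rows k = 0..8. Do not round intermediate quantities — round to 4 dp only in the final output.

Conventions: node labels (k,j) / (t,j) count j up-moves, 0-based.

price = 0.9789
tree:
0.9789
1.6567 0.2871
2.7631 0.5280 0.0409
4.5259 0.9655 0.0809 0.0000
7.2460 1.7539 0.1600 0.0000 0.0000
11.2584 3.1608 0.3163 0.0000 0.0000 0.0000
16.7821 5.6427 0.6254 0.0000 0.0000 0.0000 0.0000
22.9841 9.9567 1.2366 0.0000 0.0000 0.0000 0.0000 0.0000
28.6195 16.7821 2.4451 0.0000 0.0000 0.0000 0.0000 0.0000 0.0000

params: Δt=0.17650 u=1.10052 d=0.90866 q=0.49266 e^(-rΔt)=0.99683
t_8 payoffs: 28.6195 16.7821 2.4451 0.0000 0.0000 0.0000 0.0000 0.0000 0.0000
k=7: node(7,0) S=61.6959 payoff=22.9841 vs cont=22.7155 → 22.9841 [stop]  node(7,1) S=74.7233 payoff=9.9567 vs cont=9.6881 → 9.9567 [stop]  node(7,2) S=90.5015 payoff=0.0000 vs cont=1.2366 → 1.2366 [wait]  node(7,3) S=109.6113 payoff=0.0000 vs cont=0.0000 → 0.0000 [wait]  node(7,4) S=132.7563 payoff=0.0000 vs cont=0.0000 → 0.0000 [wait]  node(7,5) S=160.7884 payoff=0.0000 vs cont=0.0000 → 0.0000 [wait]  node(7,6) S=194.7397 payoff=0.0000 vs cont=0.0000 → 0.0000 [wait]  node(7,7) S=235.8599 payoff=0.0000 vs cont=0.0000 → 0.0000 [wait]
k=6: node(6,0) S=67.8979 payoff=16.7821 vs cont=16.5135 → 16.7821 [stop]  node(6,1) S=82.2349 payoff=2.4451 vs cont=5.6427 → 5.6427 [wait]  node(6,2) S=99.5992 payoff=0.0000 vs cont=0.6254 → 0.6254 [wait]  node(6,3) S=120.6300 payoff=0.0000 vs cont=0.0000 → 0.0000 [wait]  node(6,4) S=146.1016 payoff=0.0000 vs cont=0.0000 → 0.0000 [wait]  node(6,5) S=176.9517 payoff=0.0000 vs cont=0.0000 → 0.0000 [wait]  node(6,6) S=214.3158 payoff=0.0000 vs cont=0.0000 → 0.0000 [wait]
k=5: node(5,0) S=74.7233 payoff=9.9567 vs cont=11.2584 → 11.2584 [wait]  node(5,1) S=90.5015 payoff=0.0000 vs cont=3.1608 → 3.1608 [wait]  node(5,2) S=109.6113 payoff=0.0000 vs cont=0.3163 → 0.3163 [wait]  node(5,3) S=132.7563 payoff=0.0000 vs cont=0.0000 → 0.0000 [wait]  node(5,4) S=160.7884 payoff=0.0000 vs cont=0.0000 → 0.0000 [wait]  node(5,5) S=194.7397 payoff=0.0000 vs cont=0.0000 → 0.0000 [wait]
k=4: node(4,0) S=82.2349 payoff=2.4451 vs cont=7.2460 → 7.2460 [wait]  node(4,1) S=99.5992 payoff=0.0000 vs cont=1.7539 → 1.7539 [wait]  node(4,2) S=120.6300 payoff=0.0000 vs cont=0.1600 → 0.1600 [wait]  node(4,3) S=146.1016 payoff=0.0000 vs cont=0.0000 → 0.0000 [wait]  node(4,4) S=176.9517 payoff=0.0000 vs cont=0.0000 → 0.0000 [wait]
k=3: node(3,0) S=90.5015 payoff=0.0000 vs cont=4.5259 → 4.5259 [wait]  node(3,1) S=109.6113 payoff=0.0000 vs cont=0.9655 → 0.9655 [wait]  node(3,2) S=132.7563 payoff=0.0000 vs cont=0.0809 → 0.0809 [wait]  node(3,3) S=160.7884 payoff=0.0000 vs cont=0.0000 → 0.0000 [wait]
k=2: node(2,0) S=99.5992 payoff=0.0000 vs cont=2.7631 → 2.7631 [wait]  node(2,1) S=120.6300 payoff=0.0000 vs cont=0.5280 → 0.5280 [wait]  node(2,2) S=146.1016 payoff=0.0000 vs cont=0.0409 → 0.0409 [wait]
k=1: node(1,0) S=109.6113 payoff=0.0000 vs cont=1.6567 → 1.6567 [wait]  node(1,1) S=132.7563 payoff=0.0000 vs cont=0.2871 → 0.2871 [wait]
k=0: node(0,0) S=120.6300 payoff=0.0000 vs cont=0.9789 → 0.9789 [wait]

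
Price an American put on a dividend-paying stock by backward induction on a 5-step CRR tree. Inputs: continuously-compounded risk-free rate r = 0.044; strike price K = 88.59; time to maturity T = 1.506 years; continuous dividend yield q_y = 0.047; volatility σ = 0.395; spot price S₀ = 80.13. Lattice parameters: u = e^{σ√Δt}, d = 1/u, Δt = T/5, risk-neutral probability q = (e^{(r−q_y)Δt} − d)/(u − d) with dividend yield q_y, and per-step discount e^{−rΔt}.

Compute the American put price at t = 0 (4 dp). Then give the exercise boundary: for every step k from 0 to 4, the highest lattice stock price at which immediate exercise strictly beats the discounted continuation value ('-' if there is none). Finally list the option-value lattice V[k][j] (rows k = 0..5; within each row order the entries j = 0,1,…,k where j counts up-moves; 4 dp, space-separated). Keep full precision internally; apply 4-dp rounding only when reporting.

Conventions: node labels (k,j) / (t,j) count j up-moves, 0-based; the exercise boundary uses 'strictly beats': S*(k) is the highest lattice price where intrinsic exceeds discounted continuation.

Δt=0.30120, u=1.24207, d=0.80510, q=0.44395, disc=e^(-rΔt)=0.98683
k=5 terminal: V=max(K-S,0) → 61.4845 46.7730 24.0769 0.0000 0.0000 0.0000
k=4: j=0 S=33.6670 intr=54.9230 cont=54.2299 V=54.9230[EX]; j=1 S=51.9398 intr=36.6502 cont=36.2140 V=36.6502[EX]; j=2 S=80.1300 intr=8.4600 cont=13.2118 V=13.2118[hold]; j=3 S=123.6204 intr=0.0000 cont=0.0000 V=0.0000[hold]; j=4 S=190.7152 intr=0.0000 cont=0.0000 V=0.0000[hold]  S*(4)=51.9398
k=3: j=0 S=41.8170 intr=46.7730 cont=46.1945 V=46.7730[EX]; j=1 S=64.5131 intr=24.0769 cont=25.8992 V=25.8992[hold]; j=2 S=99.5274 intr=0.0000 cont=7.2497 V=7.2497[hold]; j=3 S=153.5457 intr=0.0000 cont=0.0000 V=0.0000[hold]  S*(3)=41.8170
k=2: j=0 S=51.9398 intr=36.6502 cont=37.0124 V=37.0124[hold]; j=1 S=80.1300 intr=8.4600 cont=17.3878 V=17.3878[hold]; j=2 S=123.6204 intr=0.0000 cont=3.9781 V=3.9781[hold]  S*(2)=-
k=1: j=0 S=64.5131 intr=24.0769 cont=27.9275 V=27.9275[hold]; j=1 S=99.5274 intr=0.0000 cont=11.2841 V=11.2841[hold]  S*(1)=-
k=0: j=0 S=80.1300 intr=8.4600 cont=20.2683 V=20.2683[hold]  S*(0)=-

price = 20.2683
boundary = - - - 41.8170 51.9398
tree:
20.2683
27.9275 11.2841
37.0124 17.3878 3.9781
46.7730 25.8992 7.2497 0.0000
54.9230 36.6502 13.2118 0.0000 0.0000
61.4845 46.7730 24.0769 0.0000 0.0000 0.0000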